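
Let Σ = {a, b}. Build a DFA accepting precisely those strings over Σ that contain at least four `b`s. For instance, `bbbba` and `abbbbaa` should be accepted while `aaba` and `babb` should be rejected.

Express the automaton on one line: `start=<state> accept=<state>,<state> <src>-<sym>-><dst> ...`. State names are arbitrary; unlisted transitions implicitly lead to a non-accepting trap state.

Count `b`s, saturating at 5: states q0 through q4 mean 0 through 4 `b`s seen; q5 means more than 4. Each `b` increments (capped at q5); other symbols loop. Accept from {q4, q5}.
With 6 states:
        a   b  
>  q0   q0  q1 
   q1   q1  q2 
   q2   q2  q3 
   q3   q3  q4 
 * q4   q4  q5 
 * q5   q5  q5 
(> = start, * = accepting)

start=q0 accept=q4,q5 q0-a->q0 q0-b->q1 q1-a->q1 q1-b->q2 q2-a->q2 q2-b->q3 q3-a->q3 q3-b->q4 q4-a->q4 q4-b->q5 q5-a->q5 q5-b->q5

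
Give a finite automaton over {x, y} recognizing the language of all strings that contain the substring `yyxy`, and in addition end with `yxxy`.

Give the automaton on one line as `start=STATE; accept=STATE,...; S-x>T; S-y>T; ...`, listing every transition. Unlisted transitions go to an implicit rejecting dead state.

Build one automaton per condition and run them in lockstep. One (5 states) tracks whether and how much of `yyxy` has been seen; the other (5 states) tracks how much of the suffix `yxxy` has currently been matched. Each combined state is a pair, one component from each; accept when both components accept. After merging equivalent states the machine shrinks.
With 9 states:
        x   y  
>  S0   S0  S1 
   S1   S0  S2 
   S2   S3  S2 
   S3   S0  S4 
   S4   S5  S4 
   S5   S6  S4 
   S6   S7  S8 
   S7   S7  S4 
 * S8   S5  S4 
(> = start, * = accepting)

start=S0; accept=S8; S0-x>S0; S0-y>S1; S1-x>S0; S1-y>S2; S2-x>S3; S2-y>S2; S3-x>S0; S3-y>S4; S4-x>S5; S4-y>S4; S5-x>S6; S5-y>S4; S6-x>S7; S6-y>S8; S7-x>S7; S7-y>S4; S8-x>S5; S8-y>S4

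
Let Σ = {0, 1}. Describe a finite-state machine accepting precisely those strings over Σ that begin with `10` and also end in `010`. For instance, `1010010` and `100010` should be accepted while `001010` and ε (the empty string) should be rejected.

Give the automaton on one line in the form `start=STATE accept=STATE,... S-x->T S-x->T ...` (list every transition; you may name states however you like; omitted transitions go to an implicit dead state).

start=A accept=I A-0->B A-1->C B-0->B B-1->D C-0->E C-1->F D-0->G D-1->F E-0->E E-1->H F-0->B F-1->F G-0->B G-1->D H-0->I H-1->J I-0->E I-1->H J-0->E J-1->J

Run two small machines in parallel and take their product. The first has 4 states tracking whether the input so far still matches the prefix `10`; the second has 4 states tracking how much of the suffix `010` has currently been matched. A product state is a pair (one from each), accepting exactly when both do.
With 10 states:
       0  1 
>  A   B  C 
   B   B  D 
   C   E  F 
   D   G  F 
   E   E  H 
   F   B  F 
   G   B  D 
   H   I  J 
 * I   E  H 
   J   E  J 
(> = start, * = accepting)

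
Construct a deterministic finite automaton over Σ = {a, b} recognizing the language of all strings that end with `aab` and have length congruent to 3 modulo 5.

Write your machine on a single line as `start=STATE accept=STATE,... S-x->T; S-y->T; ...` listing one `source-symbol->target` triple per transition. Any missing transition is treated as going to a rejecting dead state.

start=q0; accept=q6; q0-a->q1; q0-b->q2; q1-a->q3; q1-b->q4; q2-a->q4; q2-b->q4; q3-a->q5; q3-b->q6; q4-a->q5; q4-b->q5; q5-a->q7; q5-b->q7; q6-a->q7; q6-b->q7; q7-a->q0; q7-b->q0

Handle the two conditions separately and then intersect. The first has 4 states tracking how much of the suffix `aab` has currently been matched; the second has 5 states tracking the input length modulo 5. A product state is a pair (one from each), accepting exactly when both do. Equivalent product states are then merged.
8 states suffice.
        a   b  
>  q0   q1  q2 
   q1   q3  q4 
   q2   q4  q4 
   q3   q5  q6 
   q4   q5  q5 
   q5   q7  q7 
 * q6   q7  q7 
   q7   q0  q0 
(> = start, * = accepting)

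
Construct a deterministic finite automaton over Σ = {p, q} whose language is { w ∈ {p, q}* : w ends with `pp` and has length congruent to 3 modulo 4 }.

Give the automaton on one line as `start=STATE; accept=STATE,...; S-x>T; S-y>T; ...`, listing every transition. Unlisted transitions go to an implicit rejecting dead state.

start=A; accept=E; A-p>B; A-q>B; B-p>C; B-q>D; C-p>E; C-q>F; D-p>F; D-q>F; E-p>A; E-q>A; F-p>A; F-q>A

Build one automaton per condition and run them in lockstep. The first has 3 states tracking how much of the suffix `pp` has currently been matched; the second has 4 states tracking the input length modulo 4. A product state is a pair (one from each), accepting exactly when both do. After merging equivalent states the machine shrinks.
A 6-state machine:
       p  q 
>  A   B  B 
   B   C  D 
   C   E  F 
   D   F  F 
 * E   A  A 
   F   A  A 
(> = start, * = accepting)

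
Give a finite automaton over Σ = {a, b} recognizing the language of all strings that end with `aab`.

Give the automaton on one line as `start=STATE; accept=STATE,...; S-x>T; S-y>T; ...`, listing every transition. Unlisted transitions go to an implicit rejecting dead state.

start=q0; accept=q3; q0-a>q1; q0-b>q0; q1-a>q2; q1-b>q0; q2-a>q2; q2-b>q3; q3-a>q1; q3-b>q0

Remember how much of `aab` the current input suffix matches. State q0 means no match yet; q1 means the last symbol is `a`; q2 means the last 2 symbols are `aa`; q3 means the last 3 symbols are `aab`. Only q3 accepts. On a mismatch, fall back to the longest proper suffix that is still a prefix of `aab`.
With 4 states:
        a   b  
>  q0   q1  q0 
   q1   q2  q0 
   q2   q2  q3 
 * q3   q1  q0 
(> = start, * = accepting)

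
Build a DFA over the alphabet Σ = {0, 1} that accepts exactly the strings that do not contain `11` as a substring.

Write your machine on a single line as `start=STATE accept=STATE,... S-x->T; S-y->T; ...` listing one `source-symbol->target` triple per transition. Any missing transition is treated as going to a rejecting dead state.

start=S0; accept=S0,S1; S0-0->S0; S0-1->S1; S1-0->S0; S1-1->S2; S2-0->S2; S2-1->S2

Track partial matches of the forbidden pattern `11`. State S2 is a dead state reached once `11` has occurred; every other state accepts. S0 means no part of `11` is currently matched.
A 3-state machine:
        0   1  
>* S0   S0  S1 
 * S1   S0  S2 
   S2   S2  S2 
(> = start, * = accepting)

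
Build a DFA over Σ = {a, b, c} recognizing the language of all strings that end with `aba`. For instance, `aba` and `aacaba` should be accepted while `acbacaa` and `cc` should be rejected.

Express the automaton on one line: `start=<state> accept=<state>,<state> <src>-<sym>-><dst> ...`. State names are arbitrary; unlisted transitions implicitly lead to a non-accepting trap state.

Remember how much of `aba` the current input suffix matches. State q0 means no match yet; q1 means the last symbol is `a`; q2 means the last 2 symbols are `ab`; q3 means the last 3 symbols are `aba`. Only q3 accepts. On a mismatch, fall back to the longest proper suffix that is still a prefix of `aba`.
4 states suffice.
        a   b   c  
>  q0   q1  q0  q0 
   q1   q1  q2  q0 
   q2   q3  q0  q0 
 * q3   q1  q2  q0 
(> = start, * = accepting)

start=q0 accept=q3 q0-a->q1 q0-b->q0 q0-c->q0 q1-a->q1 q1-b->q2 q1-c->q0 q2-a->q3 q2-b->q0 q2-c->q0 q3-a->q1 q3-b->q2 q3-c->q0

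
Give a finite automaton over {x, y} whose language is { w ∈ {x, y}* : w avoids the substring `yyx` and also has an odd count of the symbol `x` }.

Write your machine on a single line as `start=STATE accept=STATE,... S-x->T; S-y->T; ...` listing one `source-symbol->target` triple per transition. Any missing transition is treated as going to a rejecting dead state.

start=s0; accept=s1,s3,s5; s0-x->s1; s0-y->s2; s1-x->s0; s1-y->s3; s2-x->s1; s2-y->s4; s3-x->s0; s3-y->s5; s4-x->s6; s4-y->s4; s5-x->s7; s5-y->s5; s6-x->s7; s6-y->s6; s7-x->s6; s7-y->s7

Run two small machines in parallel and take their product. One (4 states) tracks partial matches of the forbidden pattern `yyx`; the other (2 states) tracks the count of `x`s modulo 2. Each combined state is a pair, one component from each; accept when both components accept.
With 8 states:
        x   y  
>  s0   s1  s2 
 * s1   s0  s3 
   s2   s1  s4 
 * s3   s0  s5 
   s4   s6  s4 
 * s5   s7  s5 
   s6   s7  s6 
   s7   s6  s7 
(> = start, * = accepting)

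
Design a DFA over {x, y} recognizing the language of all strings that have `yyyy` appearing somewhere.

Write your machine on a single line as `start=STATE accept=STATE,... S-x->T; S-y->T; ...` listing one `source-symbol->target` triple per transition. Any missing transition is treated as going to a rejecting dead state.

start=s0; accept=s4; s0-x->s0; s0-y->s1; s1-x->s0; s1-y->s2; s2-x->s0; s2-y->s3; s3-x->s0; s3-y->s4; s4-x->s4; s4-y->s4

Track how much of `yyyy` has been matched so far: state s0 is no progress, s4 is the absorbing accept state reached once `yyyy` has occurred. Intermediate states record partial matches; on a mismatch, fall back to the longest reusable overlap.
With 5 states:
        x   y  
>  s0   s0  s1 
   s1   s0  s2 
   s2   s0  s3 
   s3   s0  s4 
 * s4   s4  s4 
(> = start, * = accepting)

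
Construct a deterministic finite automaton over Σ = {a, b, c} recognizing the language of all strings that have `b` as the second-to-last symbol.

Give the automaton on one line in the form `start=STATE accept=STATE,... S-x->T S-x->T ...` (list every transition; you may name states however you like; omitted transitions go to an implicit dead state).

start=S0 accept=S7,S8,S9 S0-a->S1 S0-b->S2 S0-c->S3 S1-a->S4 S1-b->S5 S1-c->S6 S2-a->S7 S2-b->S8 S2-c->S9 S3-a->S10 S3-b->S11 S3-c->S12 S4-a->S4 S4-b->S5 S4-c->S6 S5-a->S7 S5-b->S8 S5-c->S9 S6-a->S10 S6-b->S11 S6-c->S12 S7-a->S4 S7-b->S5 S7-c->S6 S8-a->S7 S8-b->S8 S8-c->S9 S9-a->S10 S9-b->S11 S9-c->S12 S10-a->S4 S10-b->S5 S10-c->S6 S11-a->S7 S11-b->S8 S11-c->S9 S12-a->S10 S12-b->S11 S12-c->S12

A DFA must remember the last 2 symbols (since which symbol is second-to-last isn't known until the input ends). Use one state per possible window of the last ≤2 symbols; accept from those whose window starts with `b`.
With 13 states:
          a    b    c  
>  S0     S1   S2   S3 
   S1     S4   S5   S6 
   S2     S7   S8   S9 
   S3    S10  S11  S12 
   S4     S4   S5   S6 
   S5     S7   S8   S9 
   S6    S10  S11  S12 
 * S7     S4   S5   S6 
 * S8     S7   S8   S9 
 * S9    S10  S11  S12 
   S10    S4   S5   S6 
   S11    S7   S8   S9 
   S12   S10  S11  S12 
(> = start, * = accepting)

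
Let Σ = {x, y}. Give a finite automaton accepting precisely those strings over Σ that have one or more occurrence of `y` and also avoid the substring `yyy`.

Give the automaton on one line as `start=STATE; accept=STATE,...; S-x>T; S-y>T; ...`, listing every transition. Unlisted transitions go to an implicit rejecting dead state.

Handle the two conditions separately and then intersect. One (3 states) tracks the count of `y`s, saturating at 2; the other (4 states) tracks partial matches of the forbidden pattern `yyy`. Each combined state is a pair, one component from each; accept when both components accept. Minimizing collapses redundant product states.
A 5-state machine:
        x   y  
>  S0   S0  S1 
 * S1   S2  S3 
 * S2   S2  S1 
 * S3   S2  S4 
   S4   S4  S4 
(> = start, * = accepting)

start=S0; accept=S1,S2,S3; S0-x>S0; S0-y>S1; S1-x>S2; S1-y>S3; S2-x>S2; S2-y>S1; S3-x>S2; S3-y>S4; S4-x>S4; S4-y>S4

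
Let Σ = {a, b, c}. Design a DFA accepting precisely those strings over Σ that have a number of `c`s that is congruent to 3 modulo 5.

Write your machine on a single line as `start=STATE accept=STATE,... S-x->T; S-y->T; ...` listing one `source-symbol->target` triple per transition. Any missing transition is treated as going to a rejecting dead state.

Keep the running count of `c`s modulo 5: each `c` advances along the cycle q0 → q1 → q2 → q3 → q4 → q0 while other symbols loop. Accept at q3.
5 states suffice.
        a   b   c  
>  q0   q0  q0  q1 
   q1   q1  q1  q2 
   q2   q2  q2  q3 
 * q3   q3  q3  q4 
   q4   q4  q4  q0 
(> = start, * = accepting)

start=q0; accept=q3; q0-a->q0; q0-b->q0; q0-c->q1; q1-a->q1; q1-b->q1; q1-c->q2; q2-a->q2; q2-b->q2; q2-c->q3; q3-a->q3; q3-b->q3; q3-c->q4; q4-a->q4; q4-b->q4; q4-c->q0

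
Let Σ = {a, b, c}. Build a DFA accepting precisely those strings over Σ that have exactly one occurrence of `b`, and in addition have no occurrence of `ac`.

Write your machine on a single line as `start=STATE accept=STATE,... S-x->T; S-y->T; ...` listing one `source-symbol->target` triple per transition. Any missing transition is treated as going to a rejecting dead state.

Run two small machines in parallel and take their product. The first has 3 states tracking the count of `b`s, saturating at 2; the second has 3 states tracking partial matches of the forbidden pattern `ac`. A product state is a pair (one from each), accepting exactly when both do. After merging equivalent states the machine shrinks.
5 states suffice.
        a   b   c  
>  q0   q1  q2  q0 
   q1   q1  q2  q3 
 * q2   q4  q3  q2 
   q3   q3  q3  q3 
 * q4   q4  q3  q3 
(> = start, * = accepting)

start=q0; accept=q2,q4; q0-a->q1; q0-b->q2; q0-c->q0; q1-a->q1; q1-b->q2; q1-c->q3; q2-a->q4; q2-b->q3; q2-c->q2; q3-a->q3; q3-b->q3; q3-c->q3; q4-a->q4; q4-b->q3; q4-c->q3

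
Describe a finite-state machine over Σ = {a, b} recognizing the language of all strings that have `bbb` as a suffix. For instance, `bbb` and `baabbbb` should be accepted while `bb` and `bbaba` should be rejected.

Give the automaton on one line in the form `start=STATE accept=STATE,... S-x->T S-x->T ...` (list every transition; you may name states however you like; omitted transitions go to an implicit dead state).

start=s0 accept=s3 s0-a->s0 s0-b->s1 s1-a->s0 s1-b->s2 s2-a->s0 s2-b->s3 s3-a->s0 s3-b->s3

Let each state record the length of the longest suffix of the input read so far that is also a prefix of `bbb`. s1 means the last symbol is `b`; s2 means the last 2 symbols are `bb`; s3 means the last 3 symbols are `bbb`. Accept only at s3, where the string currently ends in `bbb`.
With 4 states:
        a   b  
>  s0   s0  s1 
   s1   s0  s2 
   s2   s0  s3 
 * s3   s0  s3 
(> = start, * = accepting)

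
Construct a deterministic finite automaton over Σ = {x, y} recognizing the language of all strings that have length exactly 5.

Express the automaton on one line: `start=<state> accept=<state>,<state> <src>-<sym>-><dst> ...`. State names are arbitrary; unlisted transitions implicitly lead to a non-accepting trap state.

start=A accept=F A-x->B A-y->B B-x->C B-y->C C-x->D C-y->D D-x->E D-y->E E-x->F E-y->F F-x->G F-y->G G-x->G G-y->G

We only need to distinguish lengths 0, 1, …, 5, and '>5'. Chain A → B → C → D → E → F → G on every symbol, with G looping. Accepting states: {F}.
With 7 states:
       x  y 
>  A   B  B 
   B   C  C 
   C   D  D 
   D   E  E 
   E   F  F 
 * F   G  G 
   G   G  G 
(> = start, * = accepting)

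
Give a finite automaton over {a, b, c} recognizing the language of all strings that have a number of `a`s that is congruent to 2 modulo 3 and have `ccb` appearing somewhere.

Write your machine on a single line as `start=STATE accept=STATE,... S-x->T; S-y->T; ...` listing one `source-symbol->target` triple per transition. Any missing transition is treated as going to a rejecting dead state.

Run two small machines in parallel and take their product. One (3 states) tracks the count of `a`s modulo 3; the other (4 states) tracks whether and how much of `ccb` has been seen. Each combined state is a pair, one component from each; accept when both components accept.
          a    b    c  
>  q0     q1   q0   q2 
   q1     q3   q1   q4 
   q2     q1   q0   q5 
   q3     q0   q3   q6 
   q4     q3   q1   q7 
   q5     q1   q8   q5 
   q6     q0   q3   q9 
   q7     q3  q10   q7 
   q8    q10   q8   q8 
   q9     q0  q11   q9 
   q10   q11  q10  q10 
 * q11    q8  q11  q11 
(> = start, * = accepting)

start=q0; accept=q11; q0-a->q1; q0-b->q0; q0-c->q2; q1-a->q3; q1-b->q1; q1-c->q4; q2-a->q1; q2-b->q0; q2-c->q5; q3-a->q0; q3-b->q3; q3-c->q6; q4-a->q3; q4-b->q1; q4-c->q7; q5-a->q1; q5-b->q8; q5-c->q5; q6-a->q0; q6-b->q3; q6-c->q9; q7-a->q3; q7-b->q10; q7-c->q7; q8-a->q10; q8-b->q8; q8-c->q8; q9-a->q0; q9-b->q11; q9-c->q9; q10-a->q11; q10-b->q10; q10-c->q10; q11-a->q8; q11-b->q11; q11-c->q11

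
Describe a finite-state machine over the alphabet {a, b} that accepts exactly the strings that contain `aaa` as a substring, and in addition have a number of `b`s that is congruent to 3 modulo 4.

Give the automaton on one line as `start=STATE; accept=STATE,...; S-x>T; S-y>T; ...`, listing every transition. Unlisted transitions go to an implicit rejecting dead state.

Run two small machines in parallel and take their product. The first has 4 states tracking whether and how much of `aaa` has been seen; the second has 4 states tracking the count of `b`s modulo 4. A product state is a pair (one from each), accepting exactly when both do.
          a    b  
>  q0     q1   q2 
   q1     q3   q2 
   q2     q4   q5 
   q3     q6   q2 
   q4     q7   q5 
   q5     q8   q9 
   q6     q6  q10 
   q7    q10   q5 
   q8    q11   q9 
   q9    q12   q0 
   q10   q10  q13 
   q11   q13   q9 
   q12   q14   q0 
   q13   q13  q15 
   q14   q15   q0 
 * q15   q15   q6 
(> = start, * = accepting)

start=q0; accept=q15; q0-a>q1; q0-b>q2; q1-a>q3; q1-b>q2; q2-a>q4; q2-b>q5; q3-a>q6; q3-b>q2; q4-a>q7; q4-b>q5; q5-a>q8; q5-b>q9; q6-a>q6; q6-b>q10; q7-a>q10; q7-b>q5; q8-a>q11; q8-b>q9; q9-a>q12; q9-b>q0; q10-a>q10; q10-b>q13; q11-a>q13; q11-b>q9; q12-a>q14; q12-b>q0; q13-a>q13; q13-b>q15; q14-a>q15; q14-b>q0; q15-a>q15; q15-b>q6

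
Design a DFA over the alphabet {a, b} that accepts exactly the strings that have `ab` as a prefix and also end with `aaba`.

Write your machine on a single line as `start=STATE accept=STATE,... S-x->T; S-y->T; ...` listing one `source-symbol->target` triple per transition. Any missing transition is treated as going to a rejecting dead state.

start=q0; accept=q7; q0-a->q1; q0-b->q2; q1-a->q2; q1-b->q3; q2-a->q2; q2-b->q2; q3-a->q4; q3-b->q3; q4-a->q5; q4-b->q3; q5-a->q5; q5-b->q6; q6-a->q7; q6-b->q3; q7-a->q5; q7-b->q3

Build one automaton per condition and run them in lockstep. One (4 states) tracks whether the input so far still matches the prefix `ab`; the other (5 states) tracks how much of the suffix `aaba` has currently been matched. Each combined state is a pair, one component from each; accept when both components accept. Minimizing collapses redundant product states.
An 8-state machine:
        a   b  
>  q0   q1  q2 
   q1   q2  q3 
   q2   q2  q2 
   q3   q4  q3 
   q4   q5  q3 
   q5   q5  q6 
   q6   q7  q3 
 * q7   q5  q3 
(> = start, * = accepting)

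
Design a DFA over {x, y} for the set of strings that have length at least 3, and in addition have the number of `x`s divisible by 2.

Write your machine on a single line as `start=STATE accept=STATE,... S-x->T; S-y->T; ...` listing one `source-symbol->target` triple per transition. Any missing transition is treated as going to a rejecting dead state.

start=A; accept=F; A-x->B; A-y->C; B-x->D; B-y->E; C-x->E; C-y->D; D-x->E; D-y->F; E-x->F; E-y->E; F-x->E; F-y->F

Run two small machines in parallel and take their product. The first has 5 states tracking the input length, saturating at 4; the second has 2 states tracking the count of `x`s modulo 2. A product state is a pair (one from each), accepting exactly when both do. Minimizing collapses redundant product states.
6 states suffice.
       x  y 
>  A   B  C 
   B   D  E 
   C   E  D 
   D   E  F 
   E   F  E 
 * F   E  F 
(> = start, * = accepting)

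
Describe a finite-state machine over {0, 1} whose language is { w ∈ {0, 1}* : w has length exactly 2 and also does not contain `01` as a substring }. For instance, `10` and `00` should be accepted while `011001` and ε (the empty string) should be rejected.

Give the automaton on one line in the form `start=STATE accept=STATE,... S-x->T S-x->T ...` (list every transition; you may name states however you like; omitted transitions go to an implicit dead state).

start=S0 accept=S3 S0-0->S1 S0-1->S2 S1-0->S3 S1-1->S4 S2-0->S3 S2-1->S3 S3-0->S4 S3-1->S4 S4-0->S4 S4-1->S4

Run two small machines in parallel and take their product. One (4 states) tracks the input length, saturating at 3; the other (3 states) tracks partial matches of the forbidden pattern `01`. Each combined state is a pair, one component from each; accept when both components accept. Equivalent product states are then merged.
        0   1  
>  S0   S1  S2 
   S1   S3  S4 
   S2   S3  S3 
 * S3   S4  S4 
   S4   S4  S4 
(> = start, * = accepting)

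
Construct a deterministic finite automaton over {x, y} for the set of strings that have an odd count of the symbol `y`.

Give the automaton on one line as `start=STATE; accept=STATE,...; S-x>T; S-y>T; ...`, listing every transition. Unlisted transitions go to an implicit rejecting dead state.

start=s0; accept=s1; s0-x>s0; s0-y>s1; s1-x>s1; s1-y>s0

The only thing that matters is how many `y`s have appeared, reduced mod 2. Use one state per residue: s0 for 0, …, s1 for 1. Reading `y` moves to the next residue; anything else stays put. s1 is accepting.
With 2 states:
        x   y  
>  s0   s0  s1 
 * s1   s1  s0 
(> = start, * = accepting)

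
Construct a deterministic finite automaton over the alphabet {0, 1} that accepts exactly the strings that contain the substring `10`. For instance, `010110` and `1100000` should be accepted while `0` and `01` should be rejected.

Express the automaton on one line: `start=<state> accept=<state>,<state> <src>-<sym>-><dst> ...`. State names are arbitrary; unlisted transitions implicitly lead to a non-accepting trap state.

start=S0 accept=S2 S0-0->S0 S0-1->S1 S1-0->S2 S1-1->S1 S2-0->S2 S2-1->S2

States S0..S1 record the length of the longest prefix of `10` that matches the current input suffix. Reaching S2 means `10` has been seen, and we stay there forever. Accept from S2.
3 states suffice.
        0   1  
>  S0   S0  S1 
   S1   S2  S1 
 * S2   S2  S2 
(> = start, * = accepting)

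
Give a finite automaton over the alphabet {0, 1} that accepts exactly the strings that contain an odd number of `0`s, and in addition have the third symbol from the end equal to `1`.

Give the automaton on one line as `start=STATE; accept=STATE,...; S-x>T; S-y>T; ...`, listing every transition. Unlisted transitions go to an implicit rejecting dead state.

start=A; accept=M,N,T,W; A-0>B; A-1>C; B-0>D; B-1>E; C-0>F; C-1>G; D-0>H; D-1>I; E-0>J; E-1>K; F-0>L; F-1>M; G-0>N; G-1>O; H-0>P; H-1>Q; I-0>R; I-1>S; J-0>T; J-1>U; K-0>V; K-1>W; L-0>H; L-1>I; M-0>J; M-1>K; N-0>L; N-1>M; O-0>N; O-1>O; P-0>H; P-1>I; Q-0>J; Q-1>K; R-0>L; R-1>M; S-0>N; S-1>O; T-0>P; T-1>Q; U-0>R; U-1>S; V-0>T; V-1>U; W-0>V; W-1>W

Build one automaton per condition and run them in lockstep. One (2 states) tracks the count of `0`s modulo 2; the other (15 states) tracks the last 3 symbols read. Each combined state is a pair, one component from each; accept when both components accept.
A 23-state machine:
       0  1 
>  A   B  C 
   B   D  E 
   C   F  G 
   D   H  I 
   E   J  K 
   F   L  M 
   G   N  O 
   H   P  Q 
   I   R  S 
   J   T  U 
   K   V  W 
   L   H  I 
 * M   J  K 
 * N   L  M 
   O   N  O 
   P   H  I 
   Q   J  K 
   R   L  M 
   S   N  O 
 * T   P  Q 
   U   R  S 
   V   T  U 
 * W   V  W 
(> = start, * = accepting)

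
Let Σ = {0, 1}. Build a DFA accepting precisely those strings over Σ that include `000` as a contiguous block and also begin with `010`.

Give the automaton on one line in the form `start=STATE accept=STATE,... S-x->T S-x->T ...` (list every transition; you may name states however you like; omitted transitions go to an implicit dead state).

start=S0 accept=S10 S0-0->S1 S0-1->S2 S1-0->S3 S1-1->S4 S2-0->S5 S2-1->S2 S3-0->S6 S3-1->S2 S4-0->S7 S4-1->S2 S5-0->S3 S5-1->S2 S6-0->S6 S6-1->S6 S7-0->S8 S7-1->S9 S8-0->S10 S8-1->S9 S9-0->S7 S9-1->S9 S10-0->S10 S10-1->S10

Handle the two conditions separately and then intersect. The first has 4 states tracking whether and how much of `000` has been seen; the second has 5 states tracking whether the input so far still matches the prefix `010`. A product state is a pair (one from each), accepting exactly when both do.
11 states suffice.
          0    1  
>  S0     S1   S2 
   S1     S3   S4 
   S2     S5   S2 
   S3     S6   S2 
   S4     S7   S2 
   S5     S3   S2 
   S6     S6   S6 
   S7     S8   S9 
   S8    S10   S9 
   S9     S7   S9 
 * S10   S10  S10 
(> = start, * = accepting)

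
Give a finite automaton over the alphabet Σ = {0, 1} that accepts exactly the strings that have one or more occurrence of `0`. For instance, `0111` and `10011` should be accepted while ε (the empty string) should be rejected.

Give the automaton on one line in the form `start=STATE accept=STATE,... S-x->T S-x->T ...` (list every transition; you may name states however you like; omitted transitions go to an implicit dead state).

Only the number of `0`s matters, and only up to 2. Make a chain q0 → q1 → q2 advanced by each `0` (with q2 absorbing); every other symbol self-loops. The accepting set is {q1, q2}.
        0   1  
>  q0   q1  q0 
 * q1   q2  q1 
 * q2   q2  q2 
(> = start, * = accepting)

start=q0 accept=q1,q2 q0-0->q1 q0-1->q0 q1-0->q2 q1-1->q1 q2-0->q2 q2-1->q2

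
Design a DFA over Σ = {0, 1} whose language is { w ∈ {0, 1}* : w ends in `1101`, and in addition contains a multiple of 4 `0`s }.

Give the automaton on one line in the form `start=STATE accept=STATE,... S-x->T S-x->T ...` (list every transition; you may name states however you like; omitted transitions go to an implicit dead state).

start=A accept=T A-0->B A-1->C B-0->D B-1->E C-0->B C-1->F D-0->G D-1->H E-0->D E-1->I F-0->J F-1->F G-0->A G-1->K H-0->G H-1->L I-0->M I-1->I J-0->D J-1->N K-0->A K-1->O L-0->P L-1->L M-0->G M-1->Q N-0->D N-1->I O-0->R O-1->O P-0->A P-1->S Q-0->G Q-1->L R-0->B R-1->T S-0->A S-1->O T-0->B T-1->F

Build one automaton per condition and run them in lockstep. The first has 5 states tracking how much of the suffix `1101` has currently been matched; the second has 4 states tracking the count of `0`s modulo 4. A product state is a pair (one from each), accepting exactly when both do.
A 20-state machine:
       0  1 
>  A   B  C 
   B   D  E 
   C   B  F 
   D   G  H 
   E   D  I 
   F   J  F 
   G   A  K 
   H   G  L 
   I   M  I 
   J   D  N 
   K   A  O 
   L   P  L 
   M   G  Q 
   N   D  I 
   O   R  O 
   P   A  S 
   Q   G  L 
   R   B  T 
   S   A  O 
 * T   B  F 
(> = start, * = accepting)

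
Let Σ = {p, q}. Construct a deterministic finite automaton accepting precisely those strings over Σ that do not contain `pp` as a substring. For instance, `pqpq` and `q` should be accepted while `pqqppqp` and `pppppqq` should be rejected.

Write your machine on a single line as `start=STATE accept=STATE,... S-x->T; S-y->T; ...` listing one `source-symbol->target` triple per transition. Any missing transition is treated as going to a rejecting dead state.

Track partial matches of the forbidden pattern `pp`. State C is a dead state reached once `pp` has occurred; every other state accepts. A means no part of `pp` is currently matched.
A 3-state machine:
       p  q 
>* A   B  A 
 * B   C  A 
   C   C  C 
(> = start, * = accepting)

start=A; accept=A,B; A-p->B; A-q->A; B-p->C; B-q->A; C-p->C; C-q->C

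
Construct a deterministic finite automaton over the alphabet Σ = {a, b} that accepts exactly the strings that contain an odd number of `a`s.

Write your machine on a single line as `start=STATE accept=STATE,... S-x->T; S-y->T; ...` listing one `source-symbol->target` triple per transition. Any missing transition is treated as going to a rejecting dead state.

start=s0; accept=s1; s0-a->s1; s0-b->s0; s1-a->s0; s1-b->s1

The only thing that matters is how many `a`s have appeared, reduced mod 2. Use one state per residue: s0 for 0, …, s1 for 1. Reading `a` moves to the next residue; anything else stays put. s1 is accepting.
        a   b  
>  s0   s1  s0 
 * s1   s0  s1 
(> = start, * = accepting)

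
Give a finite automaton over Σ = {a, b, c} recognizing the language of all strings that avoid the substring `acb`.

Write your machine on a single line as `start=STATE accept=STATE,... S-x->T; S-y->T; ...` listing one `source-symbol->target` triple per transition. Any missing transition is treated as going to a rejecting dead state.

Track partial matches of the forbidden pattern `acb`. State S3 is a dead state reached once `acb` has occurred; every other state accepts. S0 means no part of `acb` is currently matched.
4 states suffice.
        a   b   c  
>* S0   S1  S0  S0 
 * S1   S1  S0  S2 
 * S2   S1  S3  S0 
   S3   S3  S3  S3 
(> = start, * = accepting)

start=S0; accept=S0,S1,S2; S0-a->S1; S0-b->S0; S0-c->S0; S1-a->S1; S1-b->S0; S1-c->S2; S2-a->S1; S2-b->S3; S2-c->S0; S3-a->S3; S3-b->S3; S3-c->S3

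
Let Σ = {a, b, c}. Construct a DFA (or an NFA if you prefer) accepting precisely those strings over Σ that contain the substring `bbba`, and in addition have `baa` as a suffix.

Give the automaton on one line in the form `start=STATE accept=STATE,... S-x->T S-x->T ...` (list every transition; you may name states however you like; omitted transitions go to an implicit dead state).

Handle the two conditions separately and then intersect. One (5 states) tracks whether and how much of `bbba` has been seen; the other (4 states) tracks how much of the suffix `baa` has currently been matched. Each combined state is a pair, one component from each; accept when both components accept. Equivalent product states are then merged.
An 8-state machine:
        a   b   c  
>  S0   S0  S1  S0 
   S1   S0  S2  S0 
   S2   S0  S3  S0 
   S3   S4  S3  S0 
   S4   S5  S6  S7 
 * S5   S7  S6  S7 
   S6   S4  S6  S7 
   S7   S7  S6  S7 
(> = start, * = accepting)

start=S0 accept=S5 S0-a->S0 S0-b->S1 S0-c->S0 S1-a->S0 S1-b->S2 S1-c->S0 S2-a->S0 S2-b->S3 S2-c->S0 S3-a->S4 S3-b->S3 S3-c->S0 S4-a->S5 S4-b->S6 S4-c->S7 S5-a->S7 S5-b->S6 S5-c->S7 S6-a->S4 S6-b->S6 S6-c->S7 S7-a->S7 S7-b->S6 S7-c->S7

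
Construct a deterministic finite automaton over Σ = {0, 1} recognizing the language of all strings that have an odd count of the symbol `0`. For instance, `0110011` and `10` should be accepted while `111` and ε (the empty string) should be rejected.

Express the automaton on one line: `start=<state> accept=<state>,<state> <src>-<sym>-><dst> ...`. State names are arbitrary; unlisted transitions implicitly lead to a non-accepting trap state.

The only thing that matters is how many `0`s have appeared, reduced mod 2. Use one state per residue: A for 0, …, B for 1. Reading `0` moves to the next residue; anything else stays put. B is accepting.
2 states suffice.
       0  1 
>  A   B  A 
 * B   A  B 
(> = start, * = accepting)

start=A accept=B A-0->B A-1->A B-0->A B-1->B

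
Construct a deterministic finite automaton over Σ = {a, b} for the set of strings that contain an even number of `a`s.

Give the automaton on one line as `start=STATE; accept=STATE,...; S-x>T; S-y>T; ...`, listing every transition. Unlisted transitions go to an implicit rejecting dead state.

start=s0; accept=s0; s0-a>s1; s0-b>s0; s1-a>s0; s1-b>s1

The only thing that matters is how many `a`s have appeared, reduced mod 2. Use one state per residue: s0 for 0, …, s1 for 1. Reading `a` moves to the next residue; anything else stays put. s0 is accepting.
        a   b  
>* s0   s1  s0 
   s1   s0  s1 
(> = start, * = accepting)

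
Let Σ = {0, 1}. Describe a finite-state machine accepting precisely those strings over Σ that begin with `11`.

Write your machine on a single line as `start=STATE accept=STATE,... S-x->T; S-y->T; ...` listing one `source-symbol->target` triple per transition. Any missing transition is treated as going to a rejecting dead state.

Check the first 2 symbols one by one: s0 through s1 record how many have matched `11` so far; any wrong symbol goes to the dead state s3. After all 2 match we enter the accepting sink s2.
With 4 states:
        0   1  
>  s0   s3  s1 
   s1   s3  s2 
 * s2   s2  s2 
   s3   s3  s3 
(> = start, * = accepting)

start=s0; accept=s2; s0-0->s3; s0-1->s1; s1-0->s3; s1-1->s2; s2-0->s2; s2-1->s2; s3-0->s3; s3-1->s3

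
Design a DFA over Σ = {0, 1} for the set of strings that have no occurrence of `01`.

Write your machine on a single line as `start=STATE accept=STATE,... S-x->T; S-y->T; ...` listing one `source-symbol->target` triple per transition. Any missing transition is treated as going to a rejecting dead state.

This is the complement of 'contains `01`'. Use the same substring-matching states — S0 through S2 holding how much of `01` has just been matched — but flip the accepting set: everything except the trap S2 accepts.
3 states suffice.
        0   1  
>* S0   S1  S0 
 * S1   S1  S2 
   S2   S2  S2 
(> = start, * = accepting)

start=S0; accept=S0,S1; S0-0->S1; S0-1->S0; S1-0->S1; S1-1->S2; S2-0->S2; S2-1->S2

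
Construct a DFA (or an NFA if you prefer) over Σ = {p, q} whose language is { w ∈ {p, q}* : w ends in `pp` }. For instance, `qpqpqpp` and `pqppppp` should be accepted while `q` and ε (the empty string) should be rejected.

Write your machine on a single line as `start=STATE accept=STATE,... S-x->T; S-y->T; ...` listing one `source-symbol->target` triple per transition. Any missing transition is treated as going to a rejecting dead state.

start=A; accept=C; A-p->B; A-q->A; B-p->C; B-q->A; C-p->C; C-q->A

Remember how much of `pp` the current input suffix matches. State A means no match yet; B means the last symbol is `p`; C means the last 2 symbols are `pp`. Only C accepts. On a mismatch, fall back to the longest proper suffix that is still a prefix of `pp`.
3 states suffice.
       p  q 
>  A   B  A 
   B   C  A 
 * C   C  A 
(> = start, * = accepting)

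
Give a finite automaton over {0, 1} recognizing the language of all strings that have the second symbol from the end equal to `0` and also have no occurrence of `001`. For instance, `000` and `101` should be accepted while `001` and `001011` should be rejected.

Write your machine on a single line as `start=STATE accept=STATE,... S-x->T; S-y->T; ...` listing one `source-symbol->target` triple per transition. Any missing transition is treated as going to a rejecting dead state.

Handle the two conditions separately and then intersect. One (7 states) tracks the last 2 symbols read; the other (4 states) tracks partial matches of the forbidden pattern `001`. Each combined state is a pair, one component from each; accept when both components accept.
With 11 states:
          0    1  
>  S0     S1   S2 
   S1     S3   S4 
   S2     S5   S6 
 * S3     S3   S7 
 * S4     S5   S6 
   S5     S3   S4 
   S6     S5   S6 
   S7     S8   S9 
   S8    S10   S7 
   S9     S8   S9 
   S10   S10   S7 
(> = start, * = accepting)

start=S0; accept=S3,S4; S0-0->S1; S0-1->S2; S1-0->S3; S1-1->S4; S2-0->S5; S2-1->S6; S3-0->S3; S3-1->S7; S4-0->S5; S4-1->S6; S5-0->S3; S5-1->S4; S6-0->S5; S6-1->S6; S7-0->S8; S7-1->S9; S8-0->S10; S8-1->S7; S9-0->S8; S9-1->S9; S10-0->S10; S10-1->S7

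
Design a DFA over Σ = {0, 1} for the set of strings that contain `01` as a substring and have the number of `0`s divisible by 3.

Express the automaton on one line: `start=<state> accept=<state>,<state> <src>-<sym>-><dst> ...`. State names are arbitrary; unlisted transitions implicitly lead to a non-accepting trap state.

Run two small machines in parallel and take their product. The first has 3 states tracking whether and how much of `01` has been seen; the second has 3 states tracking the count of `0`s modulo 3. A product state is a pair (one from each), accepting exactly when both do.
7 states suffice.
        0   1  
>  S0   S1  S0 
   S1   S2  S3 
   S2   S4  S5 
   S3   S5  S3 
   S4   S1  S6 
   S5   S6  S5 
 * S6   S3  S6 
(> = start, * = accepting)

start=S0 accept=S6 S0-0->S1 S0-1->S0 S1-0->S2 S1-1->S3 S2-0->S4 S2-1->S5 S3-0->S5 S3-1->S3 S4-0->S1 S4-1->S6 S5-0->S6 S5-1->S5 S6-0->S3 S6-1->S6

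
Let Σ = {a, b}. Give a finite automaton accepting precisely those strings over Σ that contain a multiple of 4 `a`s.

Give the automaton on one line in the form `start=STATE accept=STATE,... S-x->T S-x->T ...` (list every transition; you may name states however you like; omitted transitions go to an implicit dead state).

The only thing that matters is how many `a`s have appeared, reduced mod 4. Use one state per residue: q0 for 0, …, q3 for 3. Reading `a` moves to the next residue; anything else stays put. q0 is accepting.
4 states suffice.
        a   b  
>* q0   q1  q0 
   q1   q2  q1 
   q2   q3  q2 
   q3   q0  q3 
(> = start, * = accepting)

start=q0 accept=q0 q0-a->q1 q0-b->q0 q1-a->q2 q1-b->q1 q2-a->q3 q2-b->q2 q3-a->q0 q3-b->q3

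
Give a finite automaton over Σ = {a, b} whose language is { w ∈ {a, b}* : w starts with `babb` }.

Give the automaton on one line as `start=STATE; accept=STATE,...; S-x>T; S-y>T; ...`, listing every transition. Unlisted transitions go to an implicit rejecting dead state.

start=S0; accept=S4; S0-a>S5; S0-b>S1; S1-a>S2; S1-b>S5; S2-a>S5; S2-b>S3; S3-a>S5; S3-b>S4; S4-a>S4; S4-b>S4; S5-a>S5; S5-b>S5

Check the first 4 symbols one by one: S0 through S3 record how many have matched `babb` so far; any wrong symbol goes to the dead state S5. After all 4 match we enter the accepting sink S4.
        a   b  
>  S0   S5  S1 
   S1   S2  S5 
   S2   S5  S3 
   S3   S5  S4 
 * S4   S4  S4 
   S5   S5  S5 
(> = start, * = accepting)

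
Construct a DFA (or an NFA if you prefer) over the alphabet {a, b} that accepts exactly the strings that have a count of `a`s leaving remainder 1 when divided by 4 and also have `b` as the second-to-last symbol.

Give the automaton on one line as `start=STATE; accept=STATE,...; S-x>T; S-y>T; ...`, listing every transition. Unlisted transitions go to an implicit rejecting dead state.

start=S0; accept=S5,S7; S0-a>S1; S0-b>S2; S1-a>S3; S1-b>S4; S2-a>S5; S2-b>S2; S3-a>S6; S3-b>S3; S4-a>S3; S4-b>S7; S5-a>S3; S5-b>S4; S6-a>S0; S6-b>S6; S7-a>S3; S7-b>S7

Run two small machines in parallel and take their product. One (4 states) tracks the count of `a`s modulo 4; the other (7 states) tracks the last 2 symbols read. Each combined state is a pair, one component from each; accept when both components accept. Equivalent product states are then merged.
An 8-state machine:
        a   b  
>  S0   S1  S2 
   S1   S3  S4 
   S2   S5  S2 
   S3   S6  S3 
   S4   S3  S7 
 * S5   S3  S4 
   S6   S0  S6 
 * S7   S3  S7 
(> = start, * = accepting)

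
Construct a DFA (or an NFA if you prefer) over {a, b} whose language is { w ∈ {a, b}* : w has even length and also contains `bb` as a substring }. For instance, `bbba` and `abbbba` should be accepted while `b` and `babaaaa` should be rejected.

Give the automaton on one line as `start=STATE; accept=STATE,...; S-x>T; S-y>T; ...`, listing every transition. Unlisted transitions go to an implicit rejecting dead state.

Run two small machines in parallel and take their product. The first has 2 states tracking the input length modulo 2; the second has 3 states tracking whether and how much of `bb` has been seen. A product state is a pair (one from each), accepting exactly when both do.
        a   b  
>  s0   s1  s2 
   s1   s0  s3 
   s2   s0  s4 
   s3   s1  s5 
 * s4   s5  s5 
   s5   s4  s4 
(> = start, * = accepting)

start=s0; accept=s4; s0-a>s1; s0-b>s2; s1-a>s0; s1-b>s3; s2-a>s0; s2-b>s4; s3-a>s1; s3-b>s5; s4-a>s5; s4-b>s5; s5-a>s4; s5-b>s4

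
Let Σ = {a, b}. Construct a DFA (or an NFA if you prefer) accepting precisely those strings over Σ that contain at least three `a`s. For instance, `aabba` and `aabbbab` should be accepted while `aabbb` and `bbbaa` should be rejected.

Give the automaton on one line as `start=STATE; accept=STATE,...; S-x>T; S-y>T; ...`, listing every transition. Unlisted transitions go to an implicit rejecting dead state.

Only the number of `a`s matters, and only up to 4. Make a chain q0 → q1 → q2 → q3 → q4 advanced by each `a` (with q4 absorbing); every other symbol self-loops. The accepting set is {q3, q4}.
5 states suffice.
        a   b  
>  q0   q1  q0 
   q1   q2  q1 
   q2   q3  q2 
 * q3   q4  q3 
 * q4   q4  q4 
(> = start, * = accepting)

start=q0; accept=q3,q4; q0-a>q1; q0-b>q0; q1-a>q2; q1-b>q1; q2-a>q3; q2-b>q2; q3-a>q4; q3-b>q3; q4-a>q4; q4-b>q4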